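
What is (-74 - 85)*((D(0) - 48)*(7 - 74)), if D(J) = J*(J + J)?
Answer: -511344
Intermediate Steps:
D(J) = 2*J² (D(J) = J*(2*J) = 2*J²)
(-74 - 85)*((D(0) - 48)*(7 - 74)) = (-74 - 85)*((2*0² - 48)*(7 - 74)) = -159*(2*0 - 48)*(-67) = -159*(0 - 48)*(-67) = -(-7632)*(-67) = -159*3216 = -511344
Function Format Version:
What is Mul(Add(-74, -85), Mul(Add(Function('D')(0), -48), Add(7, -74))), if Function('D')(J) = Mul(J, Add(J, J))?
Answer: -511344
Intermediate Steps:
Function('D')(J) = Mul(2, Pow(J, 2)) (Function('D')(J) = Mul(J, Mul(2, J)) = Mul(2, Pow(J, 2)))
Mul(Add(-74, -85), Mul(Add(Function('D')(0), -48), Add(7, -74))) = Mul(Add(-74, -85), Mul(Add(Mul(2, Pow(0, 2)), -48), Add(7, -74))) = Mul(-159, Mul(Add(Mul(2, 0), -48), -67)) = Mul(-159, Mul(Add(0, -48), -67)) = Mul(-159, Mul(-48, -67)) = Mul(-159, 3216) = -511344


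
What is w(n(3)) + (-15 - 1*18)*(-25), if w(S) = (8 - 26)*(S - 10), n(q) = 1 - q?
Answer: 1041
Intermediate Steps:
w(S) = 180 - 18*S (w(S) = -18*(-10 + S) = 180 - 18*S)
w(n(3)) + (-15 - 1*18)*(-25) = (180 - 18*(1 - 1*3)) + (-15 - 1*18)*(-25) = (180 - 18*(1 - 3)) + (-15 - 18)*(-25) = (180 - 18*(-2)) - 33*(-25) = (180 + 36) + 825 = 216 + 825 = 1041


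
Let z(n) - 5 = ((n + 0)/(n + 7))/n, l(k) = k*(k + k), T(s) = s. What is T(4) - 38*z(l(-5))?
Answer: -560/3 ≈ -186.67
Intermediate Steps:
l(k) = 2*k**2 (l(k) = k*(2*k) = 2*k**2)
z(n) = 5 + 1/(7 + n) (z(n) = 5 + ((n + 0)/(n + 7))/n = 5 + (n/(7 + n))/n = 5 + 1/(7 + n))
T(4) - 38*z(l(-5)) = 4 - 38*(36 + 5*(2*(-5)**2))/(7 + 2*(-5)**2) = 4 - 38*(36 + 5*(2*25))/(7 + 2*25) = 4 - 38*(36 + 5*50)/(7 + 50) = 4 - 38*(36 + 250)/57 = 4 - 2*286/3 = 4 - 38*286/57 = 4 - 572/3 = -560/3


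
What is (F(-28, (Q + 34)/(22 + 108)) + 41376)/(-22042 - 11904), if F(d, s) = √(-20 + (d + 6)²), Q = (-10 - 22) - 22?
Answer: -20688/16973 - 2*√29/16973 ≈ -1.2195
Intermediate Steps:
Q = -54 (Q = -32 - 22 = -54)
F(d, s) = √(-20 + (6 + d)²)
(F(-28, (Q + 34)/(22 + 108)) + 41376)/(-22042 - 11904) = (√(-20 + (6 - 28)²) + 41376)/(-22042 - 11904) = (√(-20 + (-22)²) + 41376)/(-33946) = (√(-20 + 484) + 41376)*(-1/33946) = (√464 + 41376)*(-1/33946) = (4*√29 + 41376)*(-1/33946) = (41376 + 4*√29)*(-1/33946) = -20688/16973 - 2*√29/16973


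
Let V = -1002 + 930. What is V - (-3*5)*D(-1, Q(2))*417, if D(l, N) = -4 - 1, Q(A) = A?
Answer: -31347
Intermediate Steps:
D(l, N) = -5
V = -72
V - (-3*5)*D(-1, Q(2))*417 = -72 - -3*5*(-5)*417 = -72 - (-15*(-5))*417 = -72 - 75*417 = -72 - 1*31275 = -72 - 31275 = -31347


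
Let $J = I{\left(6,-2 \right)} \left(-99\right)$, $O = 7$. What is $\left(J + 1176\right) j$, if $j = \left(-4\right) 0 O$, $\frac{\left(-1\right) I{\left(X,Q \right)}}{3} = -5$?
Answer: $0$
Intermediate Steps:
$I{\left(X,Q \right)} = 15$ ($I{\left(X,Q \right)} = \left(-3\right) \left(-5\right) = 15$)
$J = -1485$ ($J = 15 \left(-99\right) = -1485$)
$j = 0$ ($j = \left(-4\right) 0 \cdot 7 = 0 \cdot 7 = 0$)
$\left(J + 1176\right) j = \left(-1485 + 1176\right) 0 = \left(-309\right) 0 = 0$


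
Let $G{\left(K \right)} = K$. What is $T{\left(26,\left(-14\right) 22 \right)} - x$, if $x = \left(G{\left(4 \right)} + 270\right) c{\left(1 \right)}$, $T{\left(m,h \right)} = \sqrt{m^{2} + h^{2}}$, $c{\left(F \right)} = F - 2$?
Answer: $274 + 2 \sqrt{23885} \approx 583.1$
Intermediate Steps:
$c{\left(F \right)} = -2 + F$ ($c{\left(F \right)} = F - 2 = -2 + F$)
$T{\left(m,h \right)} = \sqrt{h^{2} + m^{2}}$
$x = -274$ ($x = \left(4 + 270\right) \left(-2 + 1\right) = 274 \left(-1\right) = -274$)
$T{\left(26,\left(-14\right) 22 \right)} - x = \sqrt{\left(\left(-14\right) 22\right)^{2} + 26^{2}} - -274 = \sqrt{\left(-308\right)^{2} + 676} + 274 = \sqrt{94864 + 676} + 274 = \sqrt{95540} + 274 = 2 \sqrt{23885} + 274 = 274 + 2 \sqrt{23885}$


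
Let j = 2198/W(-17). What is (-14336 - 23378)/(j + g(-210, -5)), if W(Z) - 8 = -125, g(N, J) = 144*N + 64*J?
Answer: 2206269/1788859 ≈ 1.2333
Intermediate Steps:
g(N, J) = 64*J + 144*N
W(Z) = -117 (W(Z) = 8 - 125 = -117)
j = -2198/117 (j = 2198/(-117) = 2198*(-1/117) = -2198/117 ≈ -18.786)
(-14336 - 23378)/(j + g(-210, -5)) = (-14336 - 23378)/(-2198/117 + (64*(-5) + 144*(-210))) = -37714/(-2198/117 + (-320 - 30240)) = -37714/(-2198/117 - 30560) = -37714/(-3577718/117) = -37714*(-117/3577718) = 2206269/1788859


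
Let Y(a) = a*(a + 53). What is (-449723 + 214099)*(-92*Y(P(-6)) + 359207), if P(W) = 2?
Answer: -82253275288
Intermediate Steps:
Y(a) = a*(53 + a)
(-449723 + 214099)*(-92*Y(P(-6)) + 359207) = (-449723 + 214099)*(-184*(53 + 2) + 359207) = -235624*(-184*55 + 359207) = -235624*(-92*110 + 359207) = -235624*(-10120 + 359207) = -235624*349087 = -82253275288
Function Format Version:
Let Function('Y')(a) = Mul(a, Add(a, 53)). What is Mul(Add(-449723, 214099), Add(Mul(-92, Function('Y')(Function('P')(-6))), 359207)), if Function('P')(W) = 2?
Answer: -82253275288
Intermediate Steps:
Function('Y')(a) = Mul(a, Add(53, a))
Mul(Add(-449723, 214099), Add(Mul(-92, Function('Y')(Function('P')(-6))), 359207)) = Mul(Add(-449723, 214099), Add(Mul(-92, Mul(2, Add(53, 2))), 359207)) = Mul(-235624, Add(Mul(-92, Mul(2, 55)), 359207)) = Mul(-235624, Add(Mul(-92, 110), 359207)) = Mul(-235624, Add(-10120, 359207)) = Mul(-235624, 349087) = -82253275288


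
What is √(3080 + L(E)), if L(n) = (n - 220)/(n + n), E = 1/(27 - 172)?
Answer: 3*√8458/2 ≈ 137.95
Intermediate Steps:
E = -1/145 (E = 1/(-145) = -1/145 ≈ -0.0068966)
L(n) = (-220 + n)/(2*n) (L(n) = (-220 + n)/((2*n)) = (-220 + n)*(1/(2*n)) = (-220 + n)/(2*n))
√(3080 + L(E)) = √(3080 + (-220 - 1/145)/(2*(-1/145))) = √(3080 + (½)*(-145)*(-31901/145)) = √(3080 + 31901/2) = √(38061/2) = 3*√8458/2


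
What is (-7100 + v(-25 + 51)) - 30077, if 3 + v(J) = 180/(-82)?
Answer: -1524470/41 ≈ -37182.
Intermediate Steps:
v(J) = -213/41 (v(J) = -3 + 180/(-82) = -3 + 180*(-1/82) = -3 - 90/41 = -213/41)
(-7100 + v(-25 + 51)) - 30077 = (-7100 - 213/41) - 30077 = -291313/41 - 30077 = -1524470/41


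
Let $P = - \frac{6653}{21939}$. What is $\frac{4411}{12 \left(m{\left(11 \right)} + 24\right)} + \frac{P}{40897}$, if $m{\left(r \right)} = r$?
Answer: $\frac{1319239894351}{125613499620} \approx 10.502$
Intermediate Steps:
$P = - \frac{6653}{21939}$ ($P = \left(-6653\right) \frac{1}{21939} = - \frac{6653}{21939} \approx -0.30325$)
$\frac{4411}{12 \left(m{\left(11 \right)} + 24\right)} + \frac{P}{40897} = \frac{4411}{12 \left(11 + 24\right)} - \frac{6653}{21939 \cdot 40897} = \frac{4411}{12 \cdot 35} - \frac{6653}{897239283} = \frac{4411}{420} - \frac{6653}{897239283} = \frac{1319239894351}{125613499620}$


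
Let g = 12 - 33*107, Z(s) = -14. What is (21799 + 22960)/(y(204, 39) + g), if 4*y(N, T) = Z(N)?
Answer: -89518/7045 ≈ -12.707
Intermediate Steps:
y(N, T) = -7/2 (y(N, T) = (¼)*(-14) = -7/2)
g = -3519 (g = 12 - 3531 = -3519)
(21799 + 22960)/(y(204, 39) + g) = (21799 + 22960)/(-7/2 - 3519) = 44759/(-7045/2) = 44759*(-2/7045) = -89518/7045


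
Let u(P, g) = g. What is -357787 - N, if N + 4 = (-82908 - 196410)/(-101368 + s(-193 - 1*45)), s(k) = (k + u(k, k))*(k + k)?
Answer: -7466169091/20868 ≈ -3.5778e+5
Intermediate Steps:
s(k) = 4*k² (s(k) = (k + k)*(k + k) = (2*k)*(2*k) = 4*k²)
N = -130025/20868 (N = -4 + (-82908 - 196410)/(-101368 + 4*(-193 - 1*45)²) = -4 - 279318/(-101368 + 4*(-193 - 45)²) = -4 - 279318/(-101368 + 4*(-238)²) = -4 - 279318/(-101368 + 4*56644) = -4 - 279318/(-101368 + 226576) = -4 - 279318/125208 = -4 - 279318*1/125208 = -4 - 46553/20868 = -130025/20868 ≈ -6.2308)
-357787 - N = -357787 - 1*(-130025/20868) = -357787 + 130025/20868 = -7466169091/20868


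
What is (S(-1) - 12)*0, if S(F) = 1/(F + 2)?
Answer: 0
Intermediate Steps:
S(F) = 1/(2 + F)
(S(-1) - 12)*0 = (1/(2 - 1) - 12)*0 = (1/1 - 12)*0 = (1 - 12)*0 = -11*0 = 0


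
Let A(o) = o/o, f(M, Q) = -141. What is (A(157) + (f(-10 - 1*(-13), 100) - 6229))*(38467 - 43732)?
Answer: 33532785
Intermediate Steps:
A(o) = 1
(A(157) + (f(-10 - 1*(-13), 100) - 6229))*(38467 - 43732) = (1 + (-141 - 6229))*(38467 - 43732) = (1 - 6370)*(-5265) = -6369*(-5265) = 33532785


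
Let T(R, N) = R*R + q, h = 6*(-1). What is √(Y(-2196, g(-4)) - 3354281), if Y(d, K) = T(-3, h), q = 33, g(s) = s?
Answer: I*√3354239 ≈ 1831.5*I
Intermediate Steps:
h = -6
T(R, N) = 33 + R² (T(R, N) = R*R + 33 = R² + 33 = 33 + R²)
Y(d, K) = 42 (Y(d, K) = 33 + (-3)² = 33 + 9 = 42)
√(Y(-2196, g(-4)) - 3354281) = √(42 - 3354281) = √(-3354239) = I*√3354239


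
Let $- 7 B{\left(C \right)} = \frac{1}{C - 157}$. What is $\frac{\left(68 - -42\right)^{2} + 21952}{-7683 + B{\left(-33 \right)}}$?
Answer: $- \frac{45289160}{10218389} \approx -4.4321$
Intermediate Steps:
$B{\left(C \right)} = - \frac{1}{7 \left(-157 + C\right)}$ ($B{\left(C \right)} = - \frac{1}{7 \left(C - 157\right)} = - \frac{1}{7 \left(-157 + C\right)}$)
$\frac{\left(68 - -42\right)^{2} + 21952}{-7683 + B{\left(-33 \right)}} = \frac{\left(68 - -42\right)^{2} + 21952}{-7683 - \frac{1}{-1099 + 7 \left(-33\right)}} = \frac{\left(68 + 42\right)^{2} + 21952}{-7683 - \frac{1}{-1099 - 231}} = \frac{110^{2} + 21952}{-7683 - \frac{1}{-1330}} = \frac{12100 + 21952}{-7683 - - \frac{1}{1330}} = \frac{34052}{-7683 + \frac{1}{1330}} = \frac{34052}{- \frac{10218389}{1330}} = 34052 \left(- \frac{1330}{10218389}\right) = - \frac{45289160}{10218389}$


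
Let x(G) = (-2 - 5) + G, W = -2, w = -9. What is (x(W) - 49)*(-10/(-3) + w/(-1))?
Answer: -2146/3 ≈ -715.33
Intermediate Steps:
x(G) = -7 + G
(x(W) - 49)*(-10/(-3) + w/(-1)) = ((-7 - 2) - 49)*(-10/(-3) - 9/(-1)) = (-9 - 49)*(-10*(-1/3) - 9*(-1)) = -58*(10/3 + 9) = -58*37/3 = -2146/3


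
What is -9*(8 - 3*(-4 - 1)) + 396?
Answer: 189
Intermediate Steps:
-9*(8 - 3*(-4 - 1)) + 396 = -9*(8 - (-15)) + 396 = -9*(8 - 3*(-5)) + 396 = -9*(8 + 15) + 396 = -9*23 + 396 = -207 + 396 = 189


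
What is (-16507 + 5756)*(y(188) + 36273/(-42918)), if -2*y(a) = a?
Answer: 14587548105/14306 ≈ 1.0197e+6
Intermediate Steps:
y(a) = -a/2
(-16507 + 5756)*(y(188) + 36273/(-42918)) = (-16507 + 5756)*(-½*188 + 36273/(-42918)) = -10751*(-94 + 36273*(-1/42918)) = -10751*(-94 - 12091/14306) = -10751*(-1356855/14306) = 14587548105/14306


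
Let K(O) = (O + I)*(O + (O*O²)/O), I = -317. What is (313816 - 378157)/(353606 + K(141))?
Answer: 64341/3170266 ≈ 0.020295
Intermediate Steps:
K(O) = (-317 + O)*(O + O²) (K(O) = (O - 317)*(O + (O*O²)/O) = (-317 + O)*(O + O³/O) = (-317 + O)*(O + O²))
(313816 - 378157)/(353606 + K(141)) = (313816 - 378157)/(353606 + 141*(-317 + 141² - 316*141)) = -64341/(353606 + 141*(-317 + 19881 - 44556)) = -64341/(353606 + 141*(-24992)) = -64341/(353606 - 3523872) = -64341/(-3170266) = -64341*(-1/3170266) = 64341/3170266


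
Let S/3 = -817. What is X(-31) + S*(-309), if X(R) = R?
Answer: 757328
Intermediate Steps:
S = -2451 (S = 3*(-817) = -2451)
X(-31) + S*(-309) = -31 - 2451*(-309) = -31 + 757359 = 757328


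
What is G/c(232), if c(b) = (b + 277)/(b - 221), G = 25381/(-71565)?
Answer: -279191/36426585 ≈ -0.0076645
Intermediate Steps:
G = -25381/71565 (G = 25381*(-1/71565) = -25381/71565 ≈ -0.35466)
c(b) = (277 + b)/(-221 + b)
G/c(232) = -25381*(-221 + 232)/(277 + 232)/71565 = -25381/(71565*(509/11)) = -25381/(71565*((1/11)*509)) = -25381/(71565*509/11) = -25381/71565*11/509 = -279191/36426585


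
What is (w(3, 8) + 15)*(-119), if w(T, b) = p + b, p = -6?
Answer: -2023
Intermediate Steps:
w(T, b) = -6 + b
(w(3, 8) + 15)*(-119) = ((-6 + 8) + 15)*(-119) = (2 + 15)*(-119) = 17*(-119) = -2023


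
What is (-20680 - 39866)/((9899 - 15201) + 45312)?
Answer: -30273/20005 ≈ -1.5133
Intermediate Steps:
(-20680 - 39866)/((9899 - 15201) + 45312) = -60546/(-5302 + 45312) = -60546/40010 = -60546*1/40010 = -30273/20005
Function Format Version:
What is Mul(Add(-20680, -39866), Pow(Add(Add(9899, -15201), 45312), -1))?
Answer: Rational(-30273, 20005) ≈ -1.5133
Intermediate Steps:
Mul(Add(-20680, -39866), Pow(Add(Add(9899, -15201), 45312), -1)) = Mul(-60546, Pow(Add(-5302, 45312), -1)) = Mul(-60546, Pow(40010, -1)) = Mul(-60546, Rational(1, 40010)) = Rational(-30273, 20005)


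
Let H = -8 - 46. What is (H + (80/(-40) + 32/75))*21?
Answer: -29176/25 ≈ -1167.0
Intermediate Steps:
H = -54
(H + (80/(-40) + 32/75))*21 = (-54 + (80/(-40) + 32/75))*21 = (-54 + (80*(-1/40) + 32*(1/75)))*21 = (-54 + (-2 + 32/75))*21 = (-54 - 118/75)*21 = -4168/75*21 = -29176/25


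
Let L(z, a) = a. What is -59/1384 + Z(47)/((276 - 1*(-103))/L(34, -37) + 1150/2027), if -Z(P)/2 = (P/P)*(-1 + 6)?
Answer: 995170863/1004345272 ≈ 0.99087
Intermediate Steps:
Z(P) = -10 (Z(P) = -2*P/P*(-1 + 6) = -2*5 = -10)
-59/1384 + Z(47)/((276 - 1*(-103))/L(34, -37) + 1150/2027) = -59/1384 - 10/((276 - 1*(-103))/(-37) + 1150/2027) = -59*1/1384 - 10/((276 + 103)*(-1/37) + 1150*(1/2027)) = -59/1384 - 10/(379*(-1/37) + 1150/2027) = -59/1384 - 10/(-379/37 + 1150/2027) = -59/1384 - 10/(-725683/74999) = -59/1384 - 10*(-74999/725683) = -59/1384 + 749990/725683 = 995170863/1004345272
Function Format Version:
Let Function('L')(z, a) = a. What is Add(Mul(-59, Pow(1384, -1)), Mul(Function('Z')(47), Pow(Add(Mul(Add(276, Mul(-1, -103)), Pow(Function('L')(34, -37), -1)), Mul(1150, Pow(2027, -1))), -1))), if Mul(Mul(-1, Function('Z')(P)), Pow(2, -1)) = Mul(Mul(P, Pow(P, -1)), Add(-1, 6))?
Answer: Rational(995170863, 1004345272) ≈ 0.99087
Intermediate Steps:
Function('Z')(P) = -10 (Function('Z')(P) = Mul(-2, Mul(Mul(P, Pow(P, -1)), Add(-1, 6))) = Mul(-2, Mul(1, 5)) = Mul(-2, 5) = -10)
Add(Mul(-59, Pow(1384, -1)), Mul(Function('Z')(47), Pow(Add(Mul(Add(276, Mul(-1, -103)), Pow(Function('L')(34, -37), -1)), Mul(1150, Pow(2027, -1))), -1))) = Add(Mul(-59, Pow(1384, -1)), Mul(-10, Pow(Add(Mul(Add(276, Mul(-1, -103)), Pow(-37, -1)), Mul(1150, Pow(2027, -1))), -1))) = Add(Mul(-59, Rational(1, 1384)), Mul(-10, Pow(Add(Mul(Add(276, 103), Rational(-1, 37)), Mul(1150, Rational(1, 2027))), -1))) = Add(Rational(-59, 1384), Mul(-10, Pow(Add(Mul(379, Rational(-1, 37)), Rational(1150, 2027)), -1))) = Add(Rational(-59, 1384), Mul(-10, Pow(Add(Rational(-379, 37), Rational(1150, 2027)), -1))) = Add(Rational(-59, 1384), Mul(-10, Pow(Rational(-725683, 74999), -1))) = Add(Rational(-59, 1384), Mul(-10, Rational(-74999, 725683))) = Add(Rational(-59, 1384), Rational(749990, 725683)) = Rational(995170863, 1004345272)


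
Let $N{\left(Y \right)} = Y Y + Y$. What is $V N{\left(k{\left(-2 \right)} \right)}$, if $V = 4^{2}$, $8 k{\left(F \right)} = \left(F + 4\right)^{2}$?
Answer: $12$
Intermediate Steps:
$k{\left(F \right)} = \frac{\left(4 + F\right)^{2}}{8}$ ($k{\left(F \right)} = \frac{\left(F + 4\right)^{2}}{8} = \frac{\left(4 + F\right)^{2}}{8}$)
$N{\left(Y \right)} = Y + Y^{2}$ ($N{\left(Y \right)} = Y^{2} + Y = Y + Y^{2}$)
$V = 16$
$V N{\left(k{\left(-2 \right)} \right)} = 16 \frac{\left(4 - 2\right)^{2}}{8} \left(1 + \frac{\left(4 - 2\right)^{2}}{8}\right) = 16 \frac{2^{2}}{8} \left(1 + \frac{2^{2}}{8}\right) = 16 \cdot \frac{1}{8} \cdot 4 \left(1 + \frac{1}{8} \cdot 4\right) = 16 \frac{1 + \frac{1}{2}}{2} = 16 \cdot \frac{1}{2} \cdot \frac{3}{2} = 16 \cdot \frac{3}{4} = 12$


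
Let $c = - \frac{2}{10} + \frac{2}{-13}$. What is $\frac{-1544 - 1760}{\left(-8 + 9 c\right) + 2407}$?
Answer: $- \frac{26845}{19466} \approx -1.3791$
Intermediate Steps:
$c = - \frac{23}{65}$ ($c = \left(-2\right) \frac{1}{10} + 2 \left(- \frac{1}{13}\right) = - \frac{1}{5} - \frac{2}{13} = - \frac{23}{65} \approx -0.35385$)
$\frac{-1544 - 1760}{\left(-8 + 9 c\right) + 2407} = \frac{-1544 - 1760}{\left(-8 + 9 \left(- \frac{23}{65}\right)\right) + 2407} = - \frac{3304}{\left(-8 - \frac{207}{65}\right) + 2407} = - \frac{3304}{- \frac{727}{65} + 2407} = - \frac{3304}{\frac{155728}{65}} = \left(-3304\right) \frac{65}{155728} = - \frac{26845}{19466}$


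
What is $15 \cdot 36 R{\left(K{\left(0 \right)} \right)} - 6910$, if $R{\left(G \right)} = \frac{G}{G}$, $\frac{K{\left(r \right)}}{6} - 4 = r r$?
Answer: $-6370$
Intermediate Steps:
$K{\left(r \right)} = 24 + 6 r^{2}$ ($K{\left(r \right)} = 24 + 6 r r = 24 + 6 r^{2}$)
$R{\left(G \right)} = 1$
$15 \cdot 36 R{\left(K{\left(0 \right)} \right)} - 6910 = 15 \cdot 36 \cdot 1 - 6910 = 540 \cdot 1 - 6910 = 540 - 6910 = -6370$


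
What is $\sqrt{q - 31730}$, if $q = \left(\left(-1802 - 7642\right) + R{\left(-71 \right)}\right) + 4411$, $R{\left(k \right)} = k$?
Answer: $i \sqrt{36834} \approx 191.92 i$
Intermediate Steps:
$q = -5104$ ($q = \left(\left(-1802 - 7642\right) - 71\right) + 4411 = \left(-9444 - 71\right) + 4411 = -9515 + 4411 = -5104$)
$\sqrt{q - 31730} = \sqrt{-5104 - 31730} = \sqrt{-36834} = i \sqrt{36834}$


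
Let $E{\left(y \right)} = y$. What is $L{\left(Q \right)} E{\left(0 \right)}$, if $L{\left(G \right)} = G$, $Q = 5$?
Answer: $0$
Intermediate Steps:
$L{\left(Q \right)} E{\left(0 \right)} = 5 \cdot 0 = 0$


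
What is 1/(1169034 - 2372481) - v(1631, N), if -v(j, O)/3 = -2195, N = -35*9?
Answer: -7924698496/1203447 ≈ -6585.0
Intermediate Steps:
N = -315
v(j, O) = 6585 (v(j, O) = -3*(-2195) = 6585)
1/(1169034 - 2372481) - v(1631, N) = 1/(1169034 - 2372481) - 1*6585 = 1/(-1203447) - 6585 = -1/1203447 - 6585 = -7924698496/1203447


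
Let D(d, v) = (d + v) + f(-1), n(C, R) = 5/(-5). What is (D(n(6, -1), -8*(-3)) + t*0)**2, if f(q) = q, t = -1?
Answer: 484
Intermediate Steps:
n(C, R) = -1 (n(C, R) = 5*(-1/5) = -1)
D(d, v) = -1 + d + v (D(d, v) = (d + v) - 1 = -1 + d + v)
(D(n(6, -1), -8*(-3)) + t*0)**2 = ((-1 - 1 - 8*(-3)) - 1*0)**2 = ((-1 - 1 + 24) + 0)**2 = (22 + 0)**2 = 22**2 = 484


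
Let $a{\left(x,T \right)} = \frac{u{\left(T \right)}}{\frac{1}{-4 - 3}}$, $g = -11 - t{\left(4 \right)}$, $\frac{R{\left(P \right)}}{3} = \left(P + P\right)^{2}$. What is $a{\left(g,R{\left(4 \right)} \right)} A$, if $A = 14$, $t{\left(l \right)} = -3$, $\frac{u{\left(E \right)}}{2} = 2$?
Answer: $-392$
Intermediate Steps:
$u{\left(E \right)} = 4$ ($u{\left(E \right)} = 2 \cdot 2 = 4$)
$R{\left(P \right)} = 12 P^{2}$ ($R{\left(P \right)} = 3 \left(P + P\right)^{2} = 3 \left(2 P\right)^{2} = 3 \cdot 4 P^{2} = 12 P^{2}$)
$g = -8$ ($g = -11 - -3 = -11 + 3 = -8$)
$a{\left(x,T \right)} = -28$ ($a{\left(x,T \right)} = \frac{4}{\frac{1}{-4 - 3}} = \frac{4}{\frac{1}{-7}} = \frac{4}{- \frac{1}{7}} = 4 \left(-7\right) = -28$)
$a{\left(g,R{\left(4 \right)} \right)} A = \left(-28\right) 14 = -392$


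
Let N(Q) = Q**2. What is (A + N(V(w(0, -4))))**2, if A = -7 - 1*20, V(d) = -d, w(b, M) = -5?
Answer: 4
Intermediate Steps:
A = -27 (A = -7 - 20 = -27)
(A + N(V(w(0, -4))))**2 = (-27 + (-1*(-5))**2)**2 = (-27 + 5**2)**2 = (-27 + 25)**2 = (-2)**2 = 4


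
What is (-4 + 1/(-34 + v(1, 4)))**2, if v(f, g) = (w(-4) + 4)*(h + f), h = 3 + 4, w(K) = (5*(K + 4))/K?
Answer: 81/4 ≈ 20.250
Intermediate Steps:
w(K) = (20 + 5*K)/K (w(K) = (5*(4 + K))/K = (20 + 5*K)/K)
h = 7
v(f, g) = 28 + 4*f (v(f, g) = ((5 + 20/(-4)) + 4)*(7 + f) = ((5 + 20*(-1/4)) + 4)*(7 + f) = ((5 - 5) + 4)*(7 + f) = (0 + 4)*(7 + f) = 4*(7 + f) = 28 + 4*f)
(-4 + 1/(-34 + v(1, 4)))**2 = (-4 + 1/(-34 + (28 + 4*1)))**2 = (-4 + 1/(-34 + (28 + 4)))**2 = (-4 + 1/(-34 + 32))**2 = (-4 + 1/(-2))**2 = (-4 - 1/2)**2 = (-9/2)**2 = 81/4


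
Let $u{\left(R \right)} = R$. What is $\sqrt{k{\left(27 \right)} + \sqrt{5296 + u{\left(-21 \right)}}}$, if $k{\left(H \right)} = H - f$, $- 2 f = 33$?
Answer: $\frac{\sqrt{174 + 20 \sqrt{211}}}{2} \approx 10.776$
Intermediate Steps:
$f = - \frac{33}{2}$ ($f = \left(- \frac{1}{2}\right) 33 = - \frac{33}{2} \approx -16.5$)
$k{\left(H \right)} = \frac{33}{2} + H$ ($k{\left(H \right)} = H - - \frac{33}{2} = H + \frac{33}{2} = \frac{33}{2} + H$)
$\sqrt{k{\left(27 \right)} + \sqrt{5296 + u{\left(-21 \right)}}} = \sqrt{\left(\frac{33}{2} + 27\right) + \sqrt{5296 - 21}} = \sqrt{\frac{87}{2} + \sqrt{5275}} = \sqrt{\frac{87}{2} + 5 \sqrt{211}}$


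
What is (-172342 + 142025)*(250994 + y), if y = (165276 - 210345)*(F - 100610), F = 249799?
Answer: 203837806140899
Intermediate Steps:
y = -6723799041 (y = (165276 - 210345)*(249799 - 100610) = -45069*149189 = -6723799041)
(-172342 + 142025)*(250994 + y) = (-172342 + 142025)*(250994 - 6723799041) = -30317*(-6723548047) = 203837806140899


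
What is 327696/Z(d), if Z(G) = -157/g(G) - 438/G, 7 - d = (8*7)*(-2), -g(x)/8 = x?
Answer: -311966592/3347 ≈ -93208.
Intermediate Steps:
g(x) = -8*x
d = 119 (d = 7 - 8*7*(-2) = 7 - 56*(-2) = 7 - 1*(-112) = 7 + 112 = 119)
Z(G) = -3347/(8*G) (Z(G) = -157*(-1/(8*G)) - 438/G = -(-157)/(8*G) - 438/G = 157/(8*G) - 438/G = -3347/(8*G))
327696/Z(d) = 327696/((-3347/8/119)) = 327696/((-3347/8*1/119)) = 327696/(-3347/952) = 327696*(-952/3347) = -311966592/3347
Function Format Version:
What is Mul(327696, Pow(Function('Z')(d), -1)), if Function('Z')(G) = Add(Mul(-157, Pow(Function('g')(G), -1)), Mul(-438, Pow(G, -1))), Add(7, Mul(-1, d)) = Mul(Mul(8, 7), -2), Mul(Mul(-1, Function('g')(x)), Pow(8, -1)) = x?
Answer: Rational(-311966592, 3347) ≈ -93208.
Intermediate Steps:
Function('g')(x) = Mul(-8, x)
d = 119 (d = Add(7, Mul(-1, Mul(Mul(8, 7), -2))) = Add(7, Mul(-1, Mul(56, -2))) = Add(7, Mul(-1, -112)) = Add(7, 112) = 119)
Function('Z')(G) = Mul(Rational(-3347, 8), Pow(G, -1)) (Function('Z')(G) = Add(Mul(-157, Pow(Mul(-8, G), -1)), Mul(-438, Pow(G, -1))) = Add(Mul(-157, Mul(Rational(-1, 8), Pow(G, -1))), Mul(-438, Pow(G, -1))) = Add(Mul(Rational(157, 8), Pow(G, -1)), Mul(-438, Pow(G, -1))) = Mul(Rational(-3347, 8), Pow(G, -1)))
Mul(327696, Pow(Function('Z')(d), -1)) = Mul(327696, Pow(Mul(Rational(-3347, 8), Pow(119, -1)), -1)) = Mul(327696, Pow(Mul(Rational(-3347, 8), Rational(1, 119)), -1)) = Mul(327696, Pow(Rational(-3347, 952), -1)) = Mul(327696, Rational(-952, 3347)) = Rational(-311966592, 3347)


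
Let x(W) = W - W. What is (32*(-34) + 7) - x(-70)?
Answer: -1081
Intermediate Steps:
x(W) = 0
(32*(-34) + 7) - x(-70) = (32*(-34) + 7) - 1*0 = (-1088 + 7) + 0 = -1081 + 0 = -1081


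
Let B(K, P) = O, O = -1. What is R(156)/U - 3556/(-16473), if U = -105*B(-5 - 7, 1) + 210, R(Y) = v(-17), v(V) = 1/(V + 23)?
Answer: 2245771/10377990 ≈ 0.21640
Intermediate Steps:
B(K, P) = -1
v(V) = 1/(23 + V)
R(Y) = ⅙ (R(Y) = 1/(23 - 17) = 1/6 = ⅙)
U = 315 (U = -105*(-1) + 210 = 105 + 210 = 315)
R(156)/U - 3556/(-16473) = (⅙)/315 - 3556/(-16473) = (⅙)*(1/315) - 3556*(-1/16473) = 1/1890 + 3556/16473 = 2245771/10377990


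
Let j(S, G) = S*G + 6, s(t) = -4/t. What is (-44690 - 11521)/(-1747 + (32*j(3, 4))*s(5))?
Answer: 281055/11039 ≈ 25.460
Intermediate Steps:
j(S, G) = 6 + G*S (j(S, G) = G*S + 6 = 6 + G*S)
(-44690 - 11521)/(-1747 + (32*j(3, 4))*s(5)) = (-44690 - 11521)/(-1747 + (32*(6 + 4*3))*(-4/5)) = -56211/(-1747 + (32*(6 + 12))*(-4*⅕)) = -56211/(-1747 + (32*18)*(-⅘)) = -56211/(-1747 + 576*(-⅘)) = -56211/(-1747 - 2304/5) = -56211/(-11039/5) = -56211*(-5/11039) = 281055/11039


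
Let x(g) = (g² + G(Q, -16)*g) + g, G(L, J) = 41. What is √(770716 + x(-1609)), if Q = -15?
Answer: √3292019 ≈ 1814.4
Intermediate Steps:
x(g) = g² + 42*g (x(g) = (g² + 41*g) + g = g² + 42*g)
√(770716 + x(-1609)) = √(770716 - 1609*(42 - 1609)) = √(770716 - 1609*(-1567)) = √(770716 + 2521303) = √3292019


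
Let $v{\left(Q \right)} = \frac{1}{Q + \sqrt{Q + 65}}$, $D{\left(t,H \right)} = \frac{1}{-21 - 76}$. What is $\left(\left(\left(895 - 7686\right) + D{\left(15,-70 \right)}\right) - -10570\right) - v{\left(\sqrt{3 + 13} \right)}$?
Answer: $\frac{19428174}{5141} - \frac{\sqrt{69}}{53} \approx 3778.9$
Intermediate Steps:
$D{\left(t,H \right)} = - \frac{1}{97}$ ($D{\left(t,H \right)} = \frac{1}{-97} = - \frac{1}{97}$)
$v{\left(Q \right)} = \frac{1}{Q + \sqrt{65 + Q}}$
$\left(\left(\left(895 - 7686\right) + D{\left(15,-70 \right)}\right) - -10570\right) - v{\left(\sqrt{3 + 13} \right)} = \left(\left(\left(895 - 7686\right) - \frac{1}{97}\right) - -10570\right) - \frac{1}{\sqrt{3 + 13} + \sqrt{65 + \sqrt{3 + 13}}} = \left(\left(-6791 - \frac{1}{97}\right) + 10570\right) - \frac{1}{\sqrt{16} + \sqrt{65 + \sqrt{16}}} = \left(- \frac{658728}{97} + 10570\right) - \frac{1}{4 + \sqrt{65 + 4}} = \frac{366562}{97} - \frac{1}{4 + \sqrt{69}}$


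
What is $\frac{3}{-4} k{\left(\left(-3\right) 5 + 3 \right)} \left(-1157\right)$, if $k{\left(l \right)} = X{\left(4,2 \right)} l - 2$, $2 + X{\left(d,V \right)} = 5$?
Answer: $- \frac{65949}{2} \approx -32975.0$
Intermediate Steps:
$X{\left(d,V \right)} = 3$ ($X{\left(d,V \right)} = -2 + 5 = 3$)
$k{\left(l \right)} = -2 + 3 l$ ($k{\left(l \right)} = 3 l - 2 = -2 + 3 l$)
$\frac{3}{-4} k{\left(\left(-3\right) 5 + 3 \right)} \left(-1157\right) = \frac{3}{-4} \left(-2 + 3 \left(\left(-3\right) 5 + 3\right)\right) \left(-1157\right) = 3 \left(- \frac{1}{4}\right) \left(-2 + 3 \left(-15 + 3\right)\right) \left(-1157\right) = - \frac{3 \left(-2 + 3 \left(-12\right)\right)}{4} \left(-1157\right) = - \frac{3 \left(-2 - 36\right)}{4} \left(-1157\right) = \left(- \frac{3}{4}\right) \left(-38\right) \left(-1157\right) = \frac{57}{2} \left(-1157\right) = - \frac{65949}{2}$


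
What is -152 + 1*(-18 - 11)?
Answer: -181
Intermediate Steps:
-152 + 1*(-18 - 11) = -152 + 1*(-29) = -152 - 29 = -181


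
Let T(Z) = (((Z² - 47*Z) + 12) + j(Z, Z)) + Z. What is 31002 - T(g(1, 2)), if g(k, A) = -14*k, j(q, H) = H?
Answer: 30164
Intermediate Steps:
T(Z) = 12 + Z² - 45*Z (T(Z) = (((Z² - 47*Z) + 12) + Z) + Z = ((12 + Z² - 47*Z) + Z) + Z = (12 + Z² - 46*Z) + Z = 12 + Z² - 45*Z)
31002 - T(g(1, 2)) = 31002 - (12 + (-14*1)² - (-630)) = 31002 - (12 + (-14)² - 45*(-14)) = 31002 - (12 + 196 + 630) = 31002 - 1*838 = 31002 - 838 = 30164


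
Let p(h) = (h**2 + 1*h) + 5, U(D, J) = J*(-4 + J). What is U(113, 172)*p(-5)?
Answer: 722400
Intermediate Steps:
p(h) = 5 + h + h**2 (p(h) = (h**2 + h) + 5 = (h + h**2) + 5 = 5 + h + h**2)
U(113, 172)*p(-5) = (172*(-4 + 172))*(5 - 5 + (-5)**2) = (172*168)*(5 - 5 + 25) = 28896*25 = 722400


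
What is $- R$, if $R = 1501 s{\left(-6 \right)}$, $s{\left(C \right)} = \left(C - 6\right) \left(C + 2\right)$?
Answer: $-72048$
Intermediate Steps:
$s{\left(C \right)} = \left(-6 + C\right) \left(2 + C\right)$
$R = 72048$ ($R = 1501 \left(-12 + \left(-6\right)^{2} - -24\right) = 1501 \left(-12 + 36 + 24\right) = 1501 \cdot 48 = 72048$)
$- R = \left(-1\right) 72048 = -72048$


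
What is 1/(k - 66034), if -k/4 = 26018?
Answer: -1/170106 ≈ -5.8787e-6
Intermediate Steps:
k = -104072 (k = -4*26018 = -104072)
1/(k - 66034) = 1/(-104072 - 66034) = 1/(-170106) = -1/170106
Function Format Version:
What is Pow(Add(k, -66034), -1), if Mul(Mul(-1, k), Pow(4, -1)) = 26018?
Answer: Rational(-1, 170106) ≈ -5.8787e-6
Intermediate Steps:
k = -104072 (k = Mul(-4, 26018) = -104072)
Pow(Add(k, -66034), -1) = Pow(Add(-104072, -66034), -1) = Pow(-170106, -1) = Rational(-1, 170106)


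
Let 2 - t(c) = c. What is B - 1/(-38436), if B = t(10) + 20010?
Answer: 768796873/38436 ≈ 20002.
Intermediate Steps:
t(c) = 2 - c
B = 20002 (B = (2 - 1*10) + 20010 = (2 - 10) + 20010 = -8 + 20010 = 20002)
B - 1/(-38436) = 20002 - 1/(-38436) = 20002 - 1*(-1/38436) = 20002 + 1/38436 = 768796873/38436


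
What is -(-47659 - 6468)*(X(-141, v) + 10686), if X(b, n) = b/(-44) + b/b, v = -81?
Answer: 25459662863/44 ≈ 5.7863e+8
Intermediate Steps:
X(b, n) = 1 - b/44 (X(b, n) = b*(-1/44) + 1 = -b/44 + 1 = 1 - b/44)
-(-47659 - 6468)*(X(-141, v) + 10686) = -(-47659 - 6468)*((1 - 1/44*(-141)) + 10686) = -(-54127)*((1 + 141/44) + 10686) = -(-54127)*(185/44 + 10686) = -(-54127)*470369/44 = -1*(-25459662863/44) = 25459662863/44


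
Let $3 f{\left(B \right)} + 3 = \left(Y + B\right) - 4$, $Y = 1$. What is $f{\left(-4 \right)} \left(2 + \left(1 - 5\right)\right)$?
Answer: $\frac{20}{3} \approx 6.6667$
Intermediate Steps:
$f{\left(B \right)} = -2 + \frac{B}{3}$ ($f{\left(B \right)} = -1 + \frac{\left(1 + B\right) - 4}{3} = -1 + \frac{-3 + B}{3} = -1 + \left(-1 + \frac{B}{3}\right) = -2 + \frac{B}{3}$)
$f{\left(-4 \right)} \left(2 + \left(1 - 5\right)\right) = \left(-2 + \frac{1}{3} \left(-4\right)\right) \left(2 + \left(1 - 5\right)\right) = \left(-2 - \frac{4}{3}\right) \left(2 + \left(1 - 5\right)\right) = - \frac{10 \left(2 - 4\right)}{3} = \left(- \frac{10}{3}\right) \left(-2\right) = \frac{20}{3}$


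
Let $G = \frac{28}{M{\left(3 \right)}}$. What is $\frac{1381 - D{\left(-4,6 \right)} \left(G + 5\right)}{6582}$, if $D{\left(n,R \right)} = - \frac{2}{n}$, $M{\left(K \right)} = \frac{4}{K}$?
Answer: $\frac{228}{1097} \approx 0.20784$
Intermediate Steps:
$G = 21$ ($G = \frac{28}{4 \cdot \frac{1}{3}} = \frac{28}{\frac{4}{3}} = 28 \cdot \frac{3}{4} = 21$)
$\frac{1381 - D{\left(-4,6 \right)} \left(G + 5\right)}{6582} = \frac{1381 - - \frac{2}{-4} \left(21 + 5\right)}{6582} = \left(1381 - \left(-2\right) \left(- \frac{1}{4}\right) 26\right) \frac{1}{6582} = \left(1381 - \frac{1}{2} \cdot 26\right) \frac{1}{6582} = \left(1381 - 13\right) \frac{1}{6582} = 1368 \cdot \frac{1}{6582} = \frac{228}{1097}$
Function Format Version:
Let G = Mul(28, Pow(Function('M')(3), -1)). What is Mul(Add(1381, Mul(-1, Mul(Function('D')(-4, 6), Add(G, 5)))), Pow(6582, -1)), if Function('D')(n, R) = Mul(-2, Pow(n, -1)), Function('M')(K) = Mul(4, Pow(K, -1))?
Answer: Rational(228, 1097) ≈ 0.20784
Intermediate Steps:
G = 21 (G = Mul(28, Pow(Mul(4, Pow(3, -1)), -1)) = Mul(28, Pow(Mul(4, Rational(1, 3)), -1)) = Mul(28, Pow(Rational(4, 3), -1)) = Mul(28, Rational(3, 4)) = 21)
Mul(Add(1381, Mul(-1, Mul(Function('D')(-4, 6), Add(G, 5)))), Pow(6582, -1)) = Mul(Add(1381, Mul(-1, Mul(Mul(-2, Pow(-4, -1)), Add(21, 5)))), Pow(6582, -1)) = Mul(Add(1381, Mul(-1, Mul(Mul(-2, Rational(-1, 4)), 26))), Rational(1, 6582)) = Mul(Add(1381, Mul(-1, Mul(Rational(1, 2), 26))), Rational(1, 6582)) = Mul(Add(1381, Mul(-1, 13)), Rational(1, 6582)) = Mul(Add(1381, -13), Rational(1, 6582)) = Mul(1368, Rational(1, 6582)) = Rational(228, 1097)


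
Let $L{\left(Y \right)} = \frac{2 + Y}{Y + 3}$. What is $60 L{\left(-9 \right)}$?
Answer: $70$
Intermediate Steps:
$L{\left(Y \right)} = \frac{2 + Y}{3 + Y}$
$60 L{\left(-9 \right)} = 60 \frac{2 - 9}{3 - 9} = 60 \frac{1}{-6} \left(-7\right) = 60 \left(\left(- \frac{1}{6}\right) \left(-7\right)\right) = 60 \cdot \frac{7}{6} = 70$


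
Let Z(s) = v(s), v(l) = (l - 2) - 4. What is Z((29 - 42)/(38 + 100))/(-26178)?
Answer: 841/3612564 ≈ 0.00023280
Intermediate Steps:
v(l) = -6 + l (v(l) = (-2 + l) - 4 = -6 + l)
Z(s) = -6 + s
Z((29 - 42)/(38 + 100))/(-26178) = (-6 + (29 - 42)/(38 + 100))/(-26178) = (-6 - 13/138)*(-1/26178) = -841/138*(-1/26178) = 841/3612564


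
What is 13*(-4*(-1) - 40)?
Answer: -468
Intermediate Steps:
13*(-4*(-1) - 40) = 13*(4 - 40) = 13*(-36) = -468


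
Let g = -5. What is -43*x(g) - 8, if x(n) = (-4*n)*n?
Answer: 4292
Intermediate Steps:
x(n) = -4*n**2
-43*x(g) - 8 = -(-172)*(-5)**2 - 8 = -(-172)*25 - 8 = -43*(-100) - 8 = 4300 - 8 = 4292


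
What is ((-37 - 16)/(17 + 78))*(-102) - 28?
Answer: 2746/95 ≈ 28.905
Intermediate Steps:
((-37 - 16)/(17 + 78))*(-102) - 28 = -53/95*(-102) - 28 = 5406/95 - 28 = 2746/95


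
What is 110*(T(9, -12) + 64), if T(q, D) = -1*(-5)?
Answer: 7590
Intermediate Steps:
T(q, D) = 5
110*(T(9, -12) + 64) = 110*(5 + 64) = 110*69 = 7590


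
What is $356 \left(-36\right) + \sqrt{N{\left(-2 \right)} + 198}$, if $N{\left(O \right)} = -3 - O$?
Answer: $-12816 + \sqrt{197} \approx -12802.0$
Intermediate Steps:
$356 \left(-36\right) + \sqrt{N{\left(-2 \right)} + 198} = 356 \left(-36\right) + \sqrt{\left(-3 - -2\right) + 198} = -12816 + \sqrt{\left(-3 + 2\right) + 198} = -12816 + \sqrt{-1 + 198} = -12816 + \sqrt{197}$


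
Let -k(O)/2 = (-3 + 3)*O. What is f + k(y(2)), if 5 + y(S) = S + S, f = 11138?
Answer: 11138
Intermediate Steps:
y(S) = -5 + 2*S (y(S) = -5 + (S + S) = -5 + 2*S)
k(O) = 0 (k(O) = -2*(-3 + 3)*O = -0*O = -2*0 = 0)
f + k(y(2)) = 11138 + 0 = 11138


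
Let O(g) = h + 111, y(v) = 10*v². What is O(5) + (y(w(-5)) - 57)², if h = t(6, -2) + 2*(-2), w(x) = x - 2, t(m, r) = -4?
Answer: 187592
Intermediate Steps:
w(x) = -2 + x
h = -8 (h = -4 + 2*(-2) = -4 - 4 = -8)
O(g) = 103 (O(g) = -8 + 111 = 103)
O(5) + (y(w(-5)) - 57)² = 103 + (10*(-2 - 5)² - 57)² = 103 + (10*(-7)² - 57)² = 103 + (10*49 - 57)² = 103 + (490 - 57)² = 103 + 433² = 103 + 187489 = 187592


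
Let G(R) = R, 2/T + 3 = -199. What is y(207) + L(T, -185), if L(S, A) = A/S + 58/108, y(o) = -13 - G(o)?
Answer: 997139/54 ≈ 18466.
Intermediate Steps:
T = -1/101 (T = 2/(-3 - 199) = 2/(-202) = 2*(-1/202) = -1/101 ≈ -0.0099010)
y(o) = -13 - o
L(S, A) = 29/54 + A/S (L(S, A) = A/S + 58*(1/108) = A/S + 29/54 = 29/54 + A/S)
y(207) + L(T, -185) = (-13 - 1*207) + (29/54 - 185/(-1/101)) = (-13 - 207) + (29/54 - 185*(-101)) = -220 + (29/54 + 18685) = -220 + 1009019/54 = 997139/54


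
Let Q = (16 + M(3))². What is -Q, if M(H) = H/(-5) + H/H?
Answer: -6724/25 ≈ -268.96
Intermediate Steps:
M(H) = 1 - H/5 (M(H) = H*(-⅕) + 1 = -H/5 + 1 = 1 - H/5)
Q = 6724/25 (Q = (16 + (1 - ⅕*3))² = (16 + (1 - ⅗))² = (16 + ⅖)² = (82/5)² = 6724/25 ≈ 268.96)
-Q = -1*6724/25 = -6724/25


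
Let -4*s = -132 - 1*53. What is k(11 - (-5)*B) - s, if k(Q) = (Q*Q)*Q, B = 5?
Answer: 186439/4 ≈ 46610.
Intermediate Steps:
k(Q) = Q³ (k(Q) = Q²*Q = Q³)
s = 185/4 (s = -(-132 - 1*53)/4 = -(-132 - 53)/4 = -¼*(-185) = 185/4 ≈ 46.250)
k(11 - (-5)*B) - s = (11 - (-5)*5)³ - 1*185/4 = (11 - 1*(-25))³ - 185/4 = (11 + 25)³ - 185/4 = 36³ - 185/4 = 46656 - 185/4 = 186439/4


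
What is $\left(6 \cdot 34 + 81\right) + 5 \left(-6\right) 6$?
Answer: $105$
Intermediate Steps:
$\left(6 \cdot 34 + 81\right) + 5 \left(-6\right) 6 = \left(204 + 81\right) - 180 = 285 - 180 = 105$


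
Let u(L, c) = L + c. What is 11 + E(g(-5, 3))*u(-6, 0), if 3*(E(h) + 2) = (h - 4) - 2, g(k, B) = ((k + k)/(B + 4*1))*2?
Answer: 285/7 ≈ 40.714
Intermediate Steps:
g(k, B) = 4*k/(4 + B) (g(k, B) = ((2*k)/(B + 4))*2 = ((2*k)/(4 + B))*2 = (2*k/(4 + B))*2 = 4*k/(4 + B))
E(h) = -4 + h/3 (E(h) = -2 + ((h - 4) - 2)/3 = -2 + ((-4 + h) - 2)/3 = -2 + (-6 + h)/3 = -2 + (-2 + h/3) = -4 + h/3)
11 + E(g(-5, 3))*u(-6, 0) = 11 + (-4 + (4*(-5)/(4 + 3))/3)*(-6 + 0) = 11 + (-4 + (4*(-5)/7)/3)*(-6) = 11 + (-4 + (4*(-5)*(⅐))/3)*(-6) = 11 + (-4 + (⅓)*(-20/7))*(-6) = 11 + (-4 - 20/21)*(-6) = 11 - 104/21*(-6) = 11 + 208/7 = 285/7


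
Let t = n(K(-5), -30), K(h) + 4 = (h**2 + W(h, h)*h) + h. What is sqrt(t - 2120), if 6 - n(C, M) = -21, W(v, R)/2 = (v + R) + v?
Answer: I*sqrt(2093) ≈ 45.749*I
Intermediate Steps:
W(v, R) = 2*R + 4*v (W(v, R) = 2*((v + R) + v) = 2*((R + v) + v) = 2*(R + 2*v) = 2*R + 4*v)
K(h) = -4 + h + 7*h**2 (K(h) = -4 + ((h**2 + (2*h + 4*h)*h) + h) = -4 + ((h**2 + (6*h)*h) + h) = -4 + ((h**2 + 6*h**2) + h) = -4 + (7*h**2 + h) = -4 + (h + 7*h**2) = -4 + h + 7*h**2)
n(C, M) = 27 (n(C, M) = 6 - 1*(-21) = 6 + 21 = 27)
t = 27
sqrt(t - 2120) = sqrt(27 - 2120) = sqrt(-2093) = I*sqrt(2093)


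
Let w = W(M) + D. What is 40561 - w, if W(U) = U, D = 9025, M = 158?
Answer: 31378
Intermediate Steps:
w = 9183 (w = 158 + 9025 = 9183)
40561 - w = 40561 - 1*9183 = 40561 - 9183 = 31378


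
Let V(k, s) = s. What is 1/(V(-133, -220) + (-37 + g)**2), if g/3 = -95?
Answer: 1/103464 ≈ 9.6652e-6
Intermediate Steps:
g = -285 (g = 3*(-95) = -285)
1/(V(-133, -220) + (-37 + g)**2) = 1/(-220 + (-37 - 285)**2) = 1/(-220 + (-322)**2) = 1/(-220 + 103684) = 1/103464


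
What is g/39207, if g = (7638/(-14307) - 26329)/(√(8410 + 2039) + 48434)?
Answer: -320086405442/23085329335584999 + 19826139*√129/7695109778528333 ≈ -1.3836e-5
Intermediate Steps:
g = -6608713/(251*(48434 + 9*√129)) (g = (7638*(-1/14307) - 26329)/(√10449 + 48434) = (-134/251 - 26329)/(9*√129 + 48434) = -6608713/(251*(48434 + 9*√129)) ≈ -0.54247)
g/39207 = (-320086405442/588806318657 + 59478417*√129/588806318657)/39207 = (-320086405442/588806318657 + 59478417*√129/588806318657)*(1/39207) = -320086405442/23085329335584999 + 19826139*√129/7695109778528333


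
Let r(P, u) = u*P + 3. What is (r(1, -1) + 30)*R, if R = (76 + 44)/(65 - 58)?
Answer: 3840/7 ≈ 548.57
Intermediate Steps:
r(P, u) = 3 + P*u (r(P, u) = P*u + 3 = 3 + P*u)
R = 120/7 ≈ 17.143
(r(1, -1) + 30)*R = ((3 + 1*(-1)) + 30)*(120/7) = ((3 - 1) + 30)*(120/7) = (2 + 30)*(120/7) = 32*(120/7) = 3840/7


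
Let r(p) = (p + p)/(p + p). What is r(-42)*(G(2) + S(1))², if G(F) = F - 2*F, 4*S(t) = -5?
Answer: 169/16 ≈ 10.563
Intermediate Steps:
S(t) = -5/4 (S(t) = (¼)*(-5) = -5/4)
r(p) = 1 (r(p) = (2*p)/((2*p)) = (2*p)*(1/(2*p)) = 1)
G(F) = -F
r(-42)*(G(2) + S(1))² = 1*(-1*2 - 5/4)² = 1*(-2 - 5/4)² = 1*(-13/4)² = 1*(169/16) = 169/16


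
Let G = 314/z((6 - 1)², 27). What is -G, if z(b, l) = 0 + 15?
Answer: -314/15 ≈ -20.933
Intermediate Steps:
z(b, l) = 15
G = 314/15 ≈ 20.933
-G = -1*314/15 = -314/15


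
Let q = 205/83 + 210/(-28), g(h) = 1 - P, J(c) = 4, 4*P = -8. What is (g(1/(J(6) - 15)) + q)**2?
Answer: 113569/27556 ≈ 4.1214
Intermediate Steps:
P = -2 (P = (1/4)*(-8) = -2)
g(h) = 3 (g(h) = 1 - 1*(-2) = 1 + 2 = 3)
q = -835/166 (q = 205*(1/83) + 210*(-1/28) = 205/83 - 15/2 = -835/166 ≈ -5.0301)
(g(1/(J(6) - 15)) + q)**2 = (3 - 835/166)**2 = (-337/166)**2 = 113569/27556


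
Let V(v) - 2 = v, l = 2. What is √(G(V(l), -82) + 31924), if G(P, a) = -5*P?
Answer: 4*√1994 ≈ 178.62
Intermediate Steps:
V(v) = 2 + v
√(G(V(l), -82) + 31924) = √(-5*(2 + 2) + 31924) = √(-5*4 + 31924) = √(-20 + 31924) = √31904 = 4*√1994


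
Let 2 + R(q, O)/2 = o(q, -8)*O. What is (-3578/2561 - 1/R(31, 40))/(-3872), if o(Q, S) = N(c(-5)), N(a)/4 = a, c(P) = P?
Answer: 5736551/15905571968 ≈ 0.00036066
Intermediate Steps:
N(a) = 4*a
o(Q, S) = -20 (o(Q, S) = 4*(-5) = -20)
R(q, O) = -4 - 40*O (R(q, O) = -4 + 2*(-20*O) = -4 - 40*O)
(-3578/2561 - 1/R(31, 40))/(-3872) = (-3578/2561 - 1/(-4 - 40*40))/(-3872) = (-3578*1/2561 - 1/(-4 - 1600))*(-1/3872) = (-3578/2561 - 1/(-1604))*(-1/3872) = (-3578/2561 - 1*(-1/1604))*(-1/3872) = (-3578/2561 + 1/1604)*(-1/3872) = -5736551/4107844*(-1/3872) = 5736551/15905571968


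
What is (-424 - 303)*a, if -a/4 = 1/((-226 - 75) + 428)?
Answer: 2908/127 ≈ 22.898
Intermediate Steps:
a = -4/127 (a = -4/((-226 - 75) + 428) = -4/(-301 + 428) = -4/127 ≈ -0.031496)
(-424 - 303)*a = (-424 - 303)*(-4/127) = -727*(-4/127) = 2908/127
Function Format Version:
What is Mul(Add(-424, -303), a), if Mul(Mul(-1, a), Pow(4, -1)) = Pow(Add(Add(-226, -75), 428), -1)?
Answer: Rational(2908, 127) ≈ 22.898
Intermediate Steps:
a = Rational(-4, 127) (a = Mul(-4, Pow(Add(Add(-226, -75), 428), -1)) = Mul(-4, Pow(Add(-301, 428), -1)) = Mul(-4, Pow(127, -1)) = Mul(-4, Rational(1, 127)) = Rational(-4, 127) ≈ -0.031496)
Mul(Add(-424, -303), a) = Mul(Add(-424, -303), Rational(-4, 127)) = Mul(-727, Rational(-4, 127)) = Rational(2908, 127)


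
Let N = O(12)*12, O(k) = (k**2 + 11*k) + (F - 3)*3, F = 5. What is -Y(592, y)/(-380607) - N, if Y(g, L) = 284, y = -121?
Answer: -1287973804/380607 ≈ -3384.0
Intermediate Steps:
O(k) = 6 + k**2 + 11*k (O(k) = (k**2 + 11*k) + (5 - 3)*3 = (k**2 + 11*k) + 2*3 = (k**2 + 11*k) + 6 = 6 + k**2 + 11*k)
N = 3384 (N = (6 + 12**2 + 11*12)*12 = (6 + 144 + 132)*12 = 282*12 = 3384)
-Y(592, y)/(-380607) - N = -284/(-380607) - 1*3384 = -284*(-1)/380607 - 3384 = -1*(-284/380607) - 3384 = 284/380607 - 3384 = -1287973804/380607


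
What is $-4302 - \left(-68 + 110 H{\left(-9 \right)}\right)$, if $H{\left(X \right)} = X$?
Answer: $-3244$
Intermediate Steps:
$-4302 - \left(-68 + 110 H{\left(-9 \right)}\right) = -4302 + \left(68 - -990\right) = -4302 + \left(68 + 990\right) = -4302 + 1058 = -3244$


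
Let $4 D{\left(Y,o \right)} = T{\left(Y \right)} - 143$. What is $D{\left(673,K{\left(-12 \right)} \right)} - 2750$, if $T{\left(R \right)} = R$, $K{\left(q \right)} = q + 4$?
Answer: $- \frac{5235}{2} \approx -2617.5$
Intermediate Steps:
$K{\left(q \right)} = 4 + q$
$D{\left(Y,o \right)} = - \frac{143}{4} + \frac{Y}{4}$ ($D{\left(Y,o \right)} = \frac{Y - 143}{4} = \frac{-143 + Y}{4} = - \frac{143}{4} + \frac{Y}{4}$)
$D{\left(673,K{\left(-12 \right)} \right)} - 2750 = \left(- \frac{143}{4} + \frac{1}{4} \cdot 673\right) - 2750 = \left(- \frac{143}{4} + \frac{673}{4}\right) - 2750 = \frac{265}{2} - 2750 = - \frac{5235}{2}$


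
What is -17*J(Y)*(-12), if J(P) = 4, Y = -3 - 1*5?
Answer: 816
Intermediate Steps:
Y = -8 (Y = -3 - 5 = -8)
-17*J(Y)*(-12) = -17*4*(-12) = -68*(-12) = 816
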